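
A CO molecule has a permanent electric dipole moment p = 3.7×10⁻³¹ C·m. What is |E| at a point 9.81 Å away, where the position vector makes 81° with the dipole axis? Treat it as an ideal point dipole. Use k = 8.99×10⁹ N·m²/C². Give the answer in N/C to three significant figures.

E ≈ 3.65×10⁶ N/C

At angle θ the dipole field magnitude is E = (kp/r³)·√(1 + 3cos²θ).
kp/r³ = (8.99×10⁹)(3.70×10⁻³¹) / (9.81×10⁻¹⁰)³ = 3.523×10⁶ N/C.
√(1 + 3cos²81°) = √(1 + 3·0.0245) = √1.0734 ≈ 1.0361.
E ≈ 3.523×10⁶ × 1.036 = 3.650×10⁶ N/C.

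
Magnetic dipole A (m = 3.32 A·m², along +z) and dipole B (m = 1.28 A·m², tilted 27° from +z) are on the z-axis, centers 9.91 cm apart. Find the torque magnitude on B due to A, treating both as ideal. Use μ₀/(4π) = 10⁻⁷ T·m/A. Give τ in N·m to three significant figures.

τ ≈ 3.96×10⁻⁴ N·m

Dipole B is on the axis of dipole A, so B₁ there is axial: B₁ = (μ₀/4π)·2m₁/r³ along +z.
B₁ = 2(10⁻⁷)(3.32)/(0.0991)³ = 6.823×10⁻⁴ T.
τ = m₂ B₁ sinθ.
τ = (1.28)(6.823×10⁻⁴)·sin27° = 3.965×10⁻⁴ N·m.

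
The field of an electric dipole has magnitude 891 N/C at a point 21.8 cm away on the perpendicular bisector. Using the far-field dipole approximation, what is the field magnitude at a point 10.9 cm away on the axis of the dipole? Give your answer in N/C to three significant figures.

E ≈ 1.43×10⁴ N/C

Dipole fields scale as 1/r³ in the far field.
The axial field is twice the equatorial field at the same r, so the geometry factor is 2/1.
E₂ = E₁ · (2/1) · (r₁/r₂)³ = 891 · 2 · (21.8/10.9)³.
(r₁/r₂)³ = (2)³ = 8.
E₂ ≈ 1.426×10⁴ N/C.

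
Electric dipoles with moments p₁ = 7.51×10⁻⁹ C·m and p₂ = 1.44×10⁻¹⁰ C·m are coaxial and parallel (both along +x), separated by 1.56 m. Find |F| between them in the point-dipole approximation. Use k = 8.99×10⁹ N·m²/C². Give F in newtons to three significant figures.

F ≈ 9.85×10⁻⁹ N

On-axis field of dipole 1 at distance r: E = 2kp₁/r³. Force on dipole 2 is F = p₂·dE/dr (gradient along axis).
dE/dr = −6kp₁/r⁴, so |F| = 6kp₁p₂/r⁴ (attractive for aligned moments).
F = 6(8.99×10⁹)(7.51×10⁻⁹)(1.44×10⁻¹⁰)/(1.56)⁴ = 9.850×10⁻⁹ N.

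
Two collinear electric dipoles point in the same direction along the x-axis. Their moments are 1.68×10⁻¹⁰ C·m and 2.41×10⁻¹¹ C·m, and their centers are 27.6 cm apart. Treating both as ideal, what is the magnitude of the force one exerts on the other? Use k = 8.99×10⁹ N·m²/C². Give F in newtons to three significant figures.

On-axis field of dipole 1 at distance r: E = 2kp₁/r³. Force on dipole 2 is F = p₂·dE/dr (gradient along axis).
dE/dr = −6kp₁/r⁴, so |F| = 6kp₁p₂/r⁴ (attractive for aligned moments).
F = 6(8.99×10⁹)(1.68×10⁻¹⁰)(2.41×10⁻¹¹)/(0.276)⁴ = 3.764×10⁻⁸ N.

F ≈ 3.76×10⁻⁸ N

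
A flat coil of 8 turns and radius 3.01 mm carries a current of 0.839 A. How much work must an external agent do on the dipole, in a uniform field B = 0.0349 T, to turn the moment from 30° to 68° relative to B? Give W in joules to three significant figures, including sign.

W ≈ 3.28×10⁻⁶ J

m = NIA = NIπa² = 8·(0.839)·π·(0.00301)² = 1.91×10⁻⁴ A·m².
W_ext = ΔU = −mB cosθ₂ + mB cosθ₁ = mB(cosθ₁ − cosθ₂).
W = (1.91×10⁻⁴)(0.0349)·(cos30° − cos68°) = (6.666×10⁻⁶)·(+0.4914) = 3.276×10⁻⁶ J.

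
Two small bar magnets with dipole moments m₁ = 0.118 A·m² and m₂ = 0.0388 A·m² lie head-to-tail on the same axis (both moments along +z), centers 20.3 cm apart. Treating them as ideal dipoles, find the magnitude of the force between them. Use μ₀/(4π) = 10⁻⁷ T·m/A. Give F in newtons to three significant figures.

F ≈ 1.62×10⁻⁶ N

On-axis B of dipole 1: B = (μ₀/4π)·2m₁/r³. Force on dipole 2: F = m₂·dB/dr.
dB/dr = −(μ₀/4π)·6m₁/r⁴, so |F| = (μ₀/4π)·6m₁m₂/r⁴.
F = 6(10⁻⁷)(0.118)(0.0388)/(0.203)⁴ = 1.618×10⁻⁶ N.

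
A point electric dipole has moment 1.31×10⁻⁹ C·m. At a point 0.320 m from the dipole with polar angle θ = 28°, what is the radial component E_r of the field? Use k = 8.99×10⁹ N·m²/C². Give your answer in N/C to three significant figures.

E_r ≈ 635 N/C

For a dipole, E_r = (2kp cosθ)/r³.
kp/r³ = (8.99×10⁹)(1.31×10⁻⁹)/(0.320)³ = 359.4 N/C.
E_r = 2·359.4·cos28° = 634.7 N/C.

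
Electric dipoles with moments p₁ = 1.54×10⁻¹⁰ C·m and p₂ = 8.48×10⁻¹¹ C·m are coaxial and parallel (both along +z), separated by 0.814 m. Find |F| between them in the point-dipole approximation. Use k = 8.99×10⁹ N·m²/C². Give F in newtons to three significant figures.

On-axis field of dipole 1 at distance r: E = 2kp₁/r³. Force on dipole 2 is F = p₂·dE/dr (gradient along axis).
dE/dr = −6kp₁/r⁴, so |F| = 6kp₁p₂/r⁴ (attractive for aligned moments).
F = 6(8.99×10⁹)(1.54×10⁻¹⁰)(8.48×10⁻¹¹)/(0.814)⁴ = 1.604×10⁻⁹ N.

F ≈ 1.60×10⁻⁹ N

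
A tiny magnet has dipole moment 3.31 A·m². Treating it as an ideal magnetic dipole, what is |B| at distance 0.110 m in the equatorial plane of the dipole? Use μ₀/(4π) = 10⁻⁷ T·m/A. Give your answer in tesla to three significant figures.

B ≈ 2.49×10⁻⁴ T

In the equatorial plane B = (μ₀/4π)·m/r³ (half the axial value).
B = (10⁻⁷)·(3.31) / (0.110)³ = 2.487×10⁻⁴ T.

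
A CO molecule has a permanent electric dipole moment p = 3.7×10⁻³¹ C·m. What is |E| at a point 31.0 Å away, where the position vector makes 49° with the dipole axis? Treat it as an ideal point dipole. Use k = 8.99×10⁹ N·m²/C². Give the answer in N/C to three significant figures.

At angle θ the dipole field magnitude is E = (kp/r³)·√(1 + 3cos²θ).
kp/r³ = (8.99×10⁹)(3.70×10⁻³¹) / (3.10×10⁻⁹)³ = 1.117×10⁵ N/C.
√(1 + 3cos²49°) = √(1 + 3·0.4304) = √2.2912 ≈ 1.5137.
E ≈ 1.117×10⁵ × 1.514 = 1.690×10⁵ N/C.

E ≈ 1.69×10⁵ N/C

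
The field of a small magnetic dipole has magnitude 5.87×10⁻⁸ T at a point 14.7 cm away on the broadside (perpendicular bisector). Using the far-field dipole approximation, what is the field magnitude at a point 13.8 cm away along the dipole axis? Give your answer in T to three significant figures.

Dipole fields scale as 1/r³ in the far field.
The axial field is twice the equatorial field at the same r, so the geometry factor is 2/1.
B₂ = B₁ · (2/1) · (r₁/r₂)³ = 5.87×10⁻⁸ · 2 · (14.7/13.8)³.
(r₁/r₂)³ = (1.065)³ = 1.209.
B₂ ≈ 1.419×10⁻⁷ T.

B ≈ 1.42×10⁻⁷ T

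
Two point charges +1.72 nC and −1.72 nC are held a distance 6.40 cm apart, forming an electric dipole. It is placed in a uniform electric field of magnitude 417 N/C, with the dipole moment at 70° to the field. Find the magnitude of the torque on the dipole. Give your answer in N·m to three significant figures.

Dipole moment p = qd = (1.72×10⁻⁹ C)(0.0640 m) = 1.101×10⁻¹⁰ C·m.
Torque on an electric dipole: τ = pE sinθ.
τ = (1.101×10⁻¹⁰)(417)·sin70° = 4.314×10⁻⁸ N·m.

τ ≈ 4.31×10⁻⁸ N·m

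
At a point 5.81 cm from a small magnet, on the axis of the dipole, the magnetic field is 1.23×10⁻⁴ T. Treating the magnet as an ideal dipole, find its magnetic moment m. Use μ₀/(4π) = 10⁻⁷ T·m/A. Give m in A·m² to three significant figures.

m ≈ 0.121 A·m²

On axis B = (μ₀/4π)·2m/r³, so m = Br³·4π/(μ₀·2).
m = (1.23×10⁻⁴)·(0.0581)³ / (2·10⁻⁷) = 0.1206 A·m².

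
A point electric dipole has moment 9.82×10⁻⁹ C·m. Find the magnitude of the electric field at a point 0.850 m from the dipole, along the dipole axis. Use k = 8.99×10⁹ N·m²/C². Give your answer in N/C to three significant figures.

E ≈ 288 N/C

On the dipole axis E = 2kp/r³.
E = 2·(8.99×10⁹)(9.82×10⁻⁹) / (0.850)³ = 287.5 N/C.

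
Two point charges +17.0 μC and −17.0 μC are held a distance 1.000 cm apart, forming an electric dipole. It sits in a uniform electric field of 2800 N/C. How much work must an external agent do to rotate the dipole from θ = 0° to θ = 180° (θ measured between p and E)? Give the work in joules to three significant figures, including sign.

Dipole moment p = qd = (1.70×10⁻⁵ C)(0.0100 m) = 1.70×10⁻⁷ C·m.
W_ext = ΔU = U(θ₂) − U(θ₁) = −pE cosθ₂ − (−pE cosθ₁) = pE(cosθ₁ − cosθ₂).
W = (1.70×10⁻⁷)(2800)·(cos0° − cos180°) = (4.760×10⁻⁴)·(+2.0000) = 9.520×10⁻⁴ J.

W ≈ 9.52×10⁻⁴ J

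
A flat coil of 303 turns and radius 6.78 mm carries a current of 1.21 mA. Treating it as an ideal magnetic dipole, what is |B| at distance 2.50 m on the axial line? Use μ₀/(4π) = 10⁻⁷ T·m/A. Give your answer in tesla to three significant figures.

m = NIA = NIπa² = 303·(0.00121)·π·(0.00678)² = 5.295×10⁻⁵ A·m².
On axis B = (μ₀/4π)·2m/r³.
B = 2·(10⁻⁷)·(5.295×10⁻⁵) / (2.50)³ = 6.778×10⁻¹³ T.

B ≈ 6.78×10⁻¹³ T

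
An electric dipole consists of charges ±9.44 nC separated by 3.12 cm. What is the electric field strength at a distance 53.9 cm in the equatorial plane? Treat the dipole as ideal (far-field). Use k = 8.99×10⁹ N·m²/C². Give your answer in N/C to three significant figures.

Dipole moment p = qd = (9.44×10⁻⁹ C)(0.0312 m) = 2.945×10⁻¹⁰ C·m.
In the equatorial plane E = kp/r³.
E = (8.99×10⁹)(2.945×10⁻¹⁰) / (0.539)³ = 16.91 N/C.

E ≈ 16.9 N/C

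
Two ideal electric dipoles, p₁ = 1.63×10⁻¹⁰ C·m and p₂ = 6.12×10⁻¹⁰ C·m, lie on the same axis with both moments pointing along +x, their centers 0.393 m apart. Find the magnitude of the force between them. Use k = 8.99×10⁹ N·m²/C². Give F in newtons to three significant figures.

On-axis field of dipole 1 at distance r: E = 2kp₁/r³. Force on dipole 2 is F = p₂·dE/dr (gradient along axis).
dE/dr = −6kp₁/r⁴, so |F| = 6kp₁p₂/r⁴ (attractive for aligned moments).
F = 6(8.99×10⁹)(1.63×10⁻¹⁰)(6.12×10⁻¹⁰)/(0.393)⁴ = 2.256×10⁻⁷ N.

F ≈ 2.26×10⁻⁷ N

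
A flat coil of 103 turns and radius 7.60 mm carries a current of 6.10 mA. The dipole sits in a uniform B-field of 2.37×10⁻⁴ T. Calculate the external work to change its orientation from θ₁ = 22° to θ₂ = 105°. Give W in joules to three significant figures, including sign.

W ≈ 3.20×10⁻⁸ J

m = NIA = NIπa² = 103·(0.00610)·π·(0.00760)² = 1.14×10⁻⁴ A·m².
W_ext = ΔU = −mB cosθ₂ + mB cosθ₁ = mB(cosθ₁ − cosθ₂).
W = (1.14×10⁻⁴)(2.37×10⁻⁴)·(cos22° − cos105°) = (2.702×10⁻⁸)·(+1.1860) = 3.204×10⁻⁸ J.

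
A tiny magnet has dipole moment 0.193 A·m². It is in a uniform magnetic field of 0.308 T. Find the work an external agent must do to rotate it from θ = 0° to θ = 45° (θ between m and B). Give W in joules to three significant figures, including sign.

W_ext = ΔU = −mB cosθ₂ + mB cosθ₁ = mB(cosθ₁ − cosθ₂).
W = (0.193)(0.308)·(cos0° − cos45°) = (0.05944)·(+0.2929) = 0.01741 J.

W ≈ 0.0174 J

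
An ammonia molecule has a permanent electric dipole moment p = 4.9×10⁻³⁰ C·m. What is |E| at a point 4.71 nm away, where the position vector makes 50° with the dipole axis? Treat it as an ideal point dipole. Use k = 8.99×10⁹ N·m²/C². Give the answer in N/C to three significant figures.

E ≈ 6.31×10⁵ N/C

At angle θ the dipole field magnitude is E = (kp/r³)·√(1 + 3cos²θ).
kp/r³ = (8.99×10⁹)(4.90×10⁻³⁰) / (4.71×10⁻⁹)³ = 4.216×10⁵ N/C.
√(1 + 3cos²50°) = √(1 + 3·0.4132) = √2.2395 ≈ 1.4965.
E ≈ 4.216×10⁵ × 1.497 = 6.309×10⁵ N/C.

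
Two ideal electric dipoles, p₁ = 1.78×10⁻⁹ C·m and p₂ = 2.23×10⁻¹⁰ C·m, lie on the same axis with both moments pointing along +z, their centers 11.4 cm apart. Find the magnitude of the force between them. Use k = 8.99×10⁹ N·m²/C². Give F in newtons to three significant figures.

On-axis field of dipole 1 at distance r: E = 2kp₁/r³. Force on dipole 2 is F = p₂·dE/dr (gradient along axis).
dE/dr = −6kp₁/r⁴, so |F| = 6kp₁p₂/r⁴ (attractive for aligned moments).
F = 6(8.99×10⁹)(1.78×10⁻⁹)(2.23×10⁻¹⁰)/(0.114)⁴ = 1.268×10⁻⁴ N.

F ≈ 1.27×10⁻⁴ N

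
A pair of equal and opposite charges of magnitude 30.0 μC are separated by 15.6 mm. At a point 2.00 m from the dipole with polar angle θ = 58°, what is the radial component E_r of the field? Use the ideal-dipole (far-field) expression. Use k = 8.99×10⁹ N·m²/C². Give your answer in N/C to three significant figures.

Dipole moment p = qd = (3.00×10⁻⁵ C)(0.0156 m) = 4.68×10⁻⁷ C·m.
For a dipole, E_r = (2kp cosθ)/r³.
kp/r³ = (8.99×10⁹)(4.68×10⁻⁷)/(2.00)³ = 525.9 N/C.
E_r = 2·525.9·cos58° = 557.4 N/C.

E_r ≈ 557 N/C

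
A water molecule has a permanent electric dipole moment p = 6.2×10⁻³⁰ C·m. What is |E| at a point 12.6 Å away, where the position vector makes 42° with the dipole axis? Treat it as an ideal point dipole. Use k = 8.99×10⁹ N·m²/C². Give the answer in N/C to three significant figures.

E ≈ 4.54×10⁷ N/C

At angle θ the dipole field magnitude is E = (kp/r³)·√(1 + 3cos²θ).
kp/r³ = (8.99×10⁹)(6.20×10⁻³⁰) / (1.26×10⁻⁹)³ = 2.786×10⁷ N/C.
√(1 + 3cos²42°) = √(1 + 3·0.5523) = √2.6568 ≈ 1.6300.
E ≈ 2.786×10⁷ × 1.630 = 4.542×10⁷ N/C.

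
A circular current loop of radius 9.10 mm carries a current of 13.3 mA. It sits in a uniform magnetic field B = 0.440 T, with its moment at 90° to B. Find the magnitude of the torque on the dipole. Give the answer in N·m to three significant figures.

Magnetic moment m = IA = Iπa² = (0.0133)·π·(0.00910)² = 3.46×10⁻⁶ A·m².
Torque on a magnetic dipole: τ = mB sinθ.
τ = (3.46×10⁻⁶)(0.440)·sin90° = 1.522×10⁻⁶ N·m.

τ ≈ 1.52×10⁻⁶ N·m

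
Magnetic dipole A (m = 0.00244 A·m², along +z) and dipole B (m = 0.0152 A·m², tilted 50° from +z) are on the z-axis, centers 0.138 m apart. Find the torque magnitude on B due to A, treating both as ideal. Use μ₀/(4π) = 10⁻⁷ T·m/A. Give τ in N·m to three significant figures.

τ ≈ 2.16×10⁻⁹ N·m

Dipole B is on the axis of dipole A, so B₁ there is axial: B₁ = (μ₀/4π)·2m₁/r³ along +z.
B₁ = 2(10⁻⁷)(0.00244)/(0.138)³ = 1.857×10⁻⁷ T.
τ = m₂ B₁ sinθ.
τ = (0.0152)(1.857×10⁻⁷)·sin50° = 2.162×10⁻⁹ N·m.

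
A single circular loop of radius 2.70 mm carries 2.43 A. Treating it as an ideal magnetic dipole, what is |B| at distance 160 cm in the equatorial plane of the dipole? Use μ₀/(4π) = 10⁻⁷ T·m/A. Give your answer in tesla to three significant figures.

Magnetic moment m = IA = Iπa² = (2.43)·π·(0.00270)² = 5.565×10⁻⁵ A·m².
In the equatorial plane B = (μ₀/4π)·m/r³ (half the axial value).
B = (10⁻⁷)·(5.565×10⁻⁵) / (1.60)³ = 1.359×10⁻¹² T.

B ≈ 1.36×10⁻¹² T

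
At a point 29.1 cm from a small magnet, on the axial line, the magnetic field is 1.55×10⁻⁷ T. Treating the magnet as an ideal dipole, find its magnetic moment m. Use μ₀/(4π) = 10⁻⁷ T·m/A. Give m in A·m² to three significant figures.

On axis B = (μ₀/4π)·2m/r³, so m = Br³·4π/(μ₀·2).
m = (1.55×10⁻⁷)·(0.291)³ / (2·10⁻⁷) = 0.01910 A·m².

m ≈ 0.0191 A·m²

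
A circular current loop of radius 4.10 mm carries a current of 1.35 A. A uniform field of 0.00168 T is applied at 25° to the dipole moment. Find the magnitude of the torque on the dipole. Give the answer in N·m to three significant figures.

τ ≈ 5.06×10⁻⁸ N·m

Magnetic moment m = IA = Iπa² = (1.35)·π·(0.00410)² = 7.129×10⁻⁵ A·m².
Torque on a magnetic dipole: τ = mB sinθ.
τ = (7.129×10⁻⁵)(0.00168)·sin25° = 5.062×10⁻⁸ N·m.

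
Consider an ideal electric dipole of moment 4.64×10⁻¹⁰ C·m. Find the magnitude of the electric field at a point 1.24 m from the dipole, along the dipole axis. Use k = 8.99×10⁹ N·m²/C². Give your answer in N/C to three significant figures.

E ≈ 4.38 N/C

On the dipole axis E = 2kp/r³.
E = 2·(8.99×10⁹)(4.64×10⁻¹⁰) / (1.24)³ = 4.376 N/C.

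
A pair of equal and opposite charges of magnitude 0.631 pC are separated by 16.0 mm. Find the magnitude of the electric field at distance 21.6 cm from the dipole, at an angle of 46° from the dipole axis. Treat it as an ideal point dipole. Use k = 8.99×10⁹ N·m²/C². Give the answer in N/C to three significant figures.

Dipole moment p = qd = (6.31×10⁻¹³ C)(0.0160 m) = 1.01×10⁻¹⁴ C·m.
At angle θ the dipole field magnitude is E = (kp/r³)·√(1 + 3cos²θ).
kp/r³ = (8.99×10⁹)(1.01×10⁻¹⁴) / (0.216)³ = 0.009010 N/C.
√(1 + 3cos²46°) = √(1 + 3·0.4826) = √2.4477 ≈ 1.5645.
E ≈ 0.009010 × 1.564 = 0.01410 N/C.

E ≈ 0.0141 N/C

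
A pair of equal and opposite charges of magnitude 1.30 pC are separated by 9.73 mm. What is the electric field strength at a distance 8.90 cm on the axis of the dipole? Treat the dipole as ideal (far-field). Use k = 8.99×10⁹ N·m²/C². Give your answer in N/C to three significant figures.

E ≈ 0.323 N/C

Dipole moment p = qd = (1.30×10⁻¹² C)(0.00973 m) = 1.265×10⁻¹⁴ C·m.
On the dipole axis E = 2kp/r³.
E = 2·(8.99×10⁹)(1.265×10⁻¹⁴) / (0.0890)³ = 0.3226 N/C.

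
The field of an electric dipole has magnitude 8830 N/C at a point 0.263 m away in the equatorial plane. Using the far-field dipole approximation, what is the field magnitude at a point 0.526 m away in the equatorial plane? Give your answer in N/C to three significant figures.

E ≈ 1100 N/C

Dipole fields scale as 1/r³ in the far field; the geometry is the same at both points.
E₂ = E₁ · (r₁/r₂)³ = 8830 · (0.263/0.526)³.
(r₁/r₂)³ = (0.5)³ = 0.125.
E₂ ≈ 1104 N/C.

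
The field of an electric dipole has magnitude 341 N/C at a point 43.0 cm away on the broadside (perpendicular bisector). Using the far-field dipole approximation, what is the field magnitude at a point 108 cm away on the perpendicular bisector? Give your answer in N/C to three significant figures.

Dipole fields scale as 1/r³ in the far field; the geometry is the same at both points.
E₂ = E₁ · (r₁/r₂)³ = 341 · (43.0/108)³.
(r₁/r₂)³ = (0.3981)³ = 0.06312.
E₂ ≈ 21.52 N/C.

E ≈ 21.5 N/C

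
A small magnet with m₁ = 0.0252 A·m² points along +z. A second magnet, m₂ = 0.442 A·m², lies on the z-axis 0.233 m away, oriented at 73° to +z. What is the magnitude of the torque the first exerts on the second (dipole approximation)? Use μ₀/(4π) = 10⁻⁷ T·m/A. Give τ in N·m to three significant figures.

Dipole B is on the axis of dipole A, so B₁ there is axial: B₁ = (μ₀/4π)·2m₁/r³ along +z.
B₁ = 2(10⁻⁷)(0.0252)/(0.233)³ = 3.984×10⁻⁷ T.
τ = m₂ B₁ sinθ.
τ = (0.442)(3.984×10⁻⁷)·sin73° = 1.684×10⁻⁷ N·m.

τ ≈ 1.68×10⁻⁷ N·m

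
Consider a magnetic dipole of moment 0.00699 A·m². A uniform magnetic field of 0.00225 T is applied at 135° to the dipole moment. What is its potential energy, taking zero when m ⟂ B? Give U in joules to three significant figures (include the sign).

U = −m·B = −mB cosθ.
U = −(0.00699)(0.00225)·cos135° = 1.112×10⁻⁵ J.

U ≈ 1.11×10⁻⁵ J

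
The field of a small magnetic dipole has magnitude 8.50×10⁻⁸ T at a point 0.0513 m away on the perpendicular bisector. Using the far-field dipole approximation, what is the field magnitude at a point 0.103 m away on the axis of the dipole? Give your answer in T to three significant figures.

Dipole fields scale as 1/r³ in the far field.
The axial field is twice the equatorial field at the same r, so the geometry factor is 2/1.
B₂ = B₁ · (2/1) · (r₁/r₂)³ = 8.50×10⁻⁸ · 2 · (0.0513/0.103)³.
(r₁/r₂)³ = (0.4981)³ = 0.1235.
B₂ ≈ 2.100×10⁻⁸ T.

B ≈ 2.10×10⁻⁸ T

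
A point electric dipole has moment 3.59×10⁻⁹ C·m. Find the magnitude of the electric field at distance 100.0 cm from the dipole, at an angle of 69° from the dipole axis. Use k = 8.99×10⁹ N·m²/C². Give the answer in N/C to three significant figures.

At angle θ the dipole field magnitude is E = (kp/r³)·√(1 + 3cos²θ).
kp/r³ = (8.99×10⁹)(3.59×10⁻⁹) / (1.00)³ = 32.27 N/C.
√(1 + 3cos²69°) = √(1 + 3·0.1284) = √1.3853 ≈ 1.1770.
E ≈ 32.27 × 1.177 = 37.99 N/C.

E ≈ 38.0 N/C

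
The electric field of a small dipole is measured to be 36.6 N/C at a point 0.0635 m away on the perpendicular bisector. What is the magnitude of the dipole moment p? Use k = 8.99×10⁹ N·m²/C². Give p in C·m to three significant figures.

p ≈ 1.04×10⁻¹² C·m

In the equatorial plane E = kp/r³, so p = Er³/(k).
p = (36.6)·(0.0635)³ / (8.99×10⁹) = 1.042×10⁻¹² C·m.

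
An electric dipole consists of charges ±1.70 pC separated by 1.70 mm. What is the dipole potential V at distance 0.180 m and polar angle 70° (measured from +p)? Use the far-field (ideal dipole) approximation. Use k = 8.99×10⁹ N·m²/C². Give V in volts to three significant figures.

V ≈ 2.74×10⁻⁴ V

Dipole moment p = qd = (1.70×10⁻¹² C)(0.00170 m) = 2.89×10⁻¹⁵ C·m.
The dipole potential is V = kp cosθ / r².
V = (8.99×10⁹)(2.89×10⁻¹⁵)·cos70° / (0.180)² = 2.743×10⁻⁴ V.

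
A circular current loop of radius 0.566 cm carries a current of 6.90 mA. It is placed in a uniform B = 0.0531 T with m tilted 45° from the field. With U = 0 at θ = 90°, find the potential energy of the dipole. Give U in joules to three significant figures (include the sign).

Magnetic moment m = IA = Iπa² = (0.00690)·π·(0.00566)² = 6.944×10⁻⁷ A·m².
U = −m·B = −mB cosθ.
U = −(6.944×10⁻⁷)(0.0531)·cos45° = -2.607×10⁻⁸ J.

U ≈ -2.61×10⁻⁸ J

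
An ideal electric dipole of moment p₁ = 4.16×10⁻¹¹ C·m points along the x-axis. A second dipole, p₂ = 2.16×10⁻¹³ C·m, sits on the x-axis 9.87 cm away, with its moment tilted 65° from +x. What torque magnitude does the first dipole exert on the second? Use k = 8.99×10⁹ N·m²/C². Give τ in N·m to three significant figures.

The second dipole sits on the axis of the first, so the field there is axial: E₁ = 2kp₁/r³ along +x.
E₁ = 2(8.99×10⁹)(4.16×10⁻¹¹)/(0.0987)³ = 777.9 N/C.
Torque on the second dipole: τ = p₂ E₁ sinθ.
τ = (2.16×10⁻¹³)(777.9)·sin65° = 1.523×10⁻¹⁰ N·m.

τ ≈ 1.52×10⁻¹⁰ N·m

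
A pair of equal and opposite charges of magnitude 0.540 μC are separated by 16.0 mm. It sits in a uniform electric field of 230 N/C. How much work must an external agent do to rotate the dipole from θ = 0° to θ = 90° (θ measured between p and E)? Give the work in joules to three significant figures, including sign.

Dipole moment p = qd = (5.40×10⁻⁷ C)(0.0160 m) = 8.64×10⁻⁹ C·m.
W_ext = ΔU = U(θ₂) − U(θ₁) = −pE cosθ₂ − (−pE cosθ₁) = pE(cosθ₁ − cosθ₂).
W = (8.64×10⁻⁹)(230)·(cos0° − cos90°) = (1.987×10⁻⁶)·(+1.0000) = 1.987×10⁻⁶ J.

W ≈ 1.99×10⁻⁶ J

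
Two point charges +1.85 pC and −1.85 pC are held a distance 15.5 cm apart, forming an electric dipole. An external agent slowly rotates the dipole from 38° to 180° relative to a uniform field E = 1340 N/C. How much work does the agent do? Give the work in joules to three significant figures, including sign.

W ≈ 6.87×10⁻¹⁰ J

Dipole moment p = qd = (1.85×10⁻¹² C)(0.155 m) = 2.868×10⁻¹³ C·m.
W_ext = ΔU = U(θ₂) − U(θ₁) = −pE cosθ₂ − (−pE cosθ₁) = pE(cosθ₁ − cosθ₂).
W = (2.868×10⁻¹³)(1340)·(cos38° − cos180°) = (3.843×10⁻¹⁰)·(+1.7880) = 6.872×10⁻¹⁰ J.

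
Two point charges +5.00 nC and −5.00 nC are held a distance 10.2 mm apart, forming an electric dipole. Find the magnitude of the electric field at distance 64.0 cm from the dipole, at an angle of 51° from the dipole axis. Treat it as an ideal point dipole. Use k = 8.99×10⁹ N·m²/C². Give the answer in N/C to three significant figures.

Dipole moment p = qd = (5.00×10⁻⁹ C)(0.0102 m) = 5.10×10⁻¹¹ C·m.
At angle θ the dipole field magnitude is E = (kp/r³)·√(1 + 3cos²θ).
kp/r³ = (8.99×10⁹)(5.10×10⁻¹¹) / (0.640)³ = 1.749 N/C.
√(1 + 3cos²51°) = √(1 + 3·0.3960) = √2.1881 ≈ 1.4792.
E ≈ 1.749 × 1.479 = 2.587 N/C.

E ≈ 2.59 N/C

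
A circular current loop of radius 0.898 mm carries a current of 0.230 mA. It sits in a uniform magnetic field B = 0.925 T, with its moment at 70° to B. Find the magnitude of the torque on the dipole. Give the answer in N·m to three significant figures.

τ ≈ 5.06×10⁻¹⁰ N·m

Magnetic moment m = IA = Iπa² = (2.30×10⁻⁴)·π·(8.98×10⁻⁴)² = 5.827×10⁻¹⁰ A·m².
Torque on a magnetic dipole: τ = mB sinθ.
τ = (5.827×10⁻¹⁰)(0.925)·sin70° = 5.065×10⁻¹⁰ N·m.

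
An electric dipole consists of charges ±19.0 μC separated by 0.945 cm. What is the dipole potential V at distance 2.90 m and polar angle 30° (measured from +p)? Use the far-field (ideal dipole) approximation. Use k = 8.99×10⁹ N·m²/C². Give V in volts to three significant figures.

V ≈ 166 V

Dipole moment p = qd = (1.90×10⁻⁵ C)(0.00945 m) = 1.796×10⁻⁷ C·m.
The dipole potential is V = kp cosθ / r².
V = (8.99×10⁹)(1.796×10⁻⁷)·cos30° / (2.90)² = 166.3 V.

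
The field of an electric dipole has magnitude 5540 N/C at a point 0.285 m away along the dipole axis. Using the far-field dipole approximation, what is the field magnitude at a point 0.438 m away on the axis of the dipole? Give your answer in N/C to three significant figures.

Dipole fields scale as 1/r³ in the far field; the geometry is the same at both points.
E₂ = E₁ · (r₁/r₂)³ = 5540 · (0.285/0.438)³.
(r₁/r₂)³ = (0.6507)³ = 0.2755.
E₂ ≈ 1526 N/C.

E ≈ 1530 N/C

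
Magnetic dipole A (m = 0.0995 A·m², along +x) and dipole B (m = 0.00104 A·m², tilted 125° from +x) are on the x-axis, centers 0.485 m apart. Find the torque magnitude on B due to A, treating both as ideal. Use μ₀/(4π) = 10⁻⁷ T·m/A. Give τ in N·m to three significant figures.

Dipole B is on the axis of dipole A, so B₁ there is axial: B₁ = (μ₀/4π)·2m₁/r³ along +x.
B₁ = 2(10⁻⁷)(0.0995)/(0.485)³ = 1.744×10⁻⁷ T.
τ = m₂ B₁ sinθ.
τ = (0.00104)(1.744×10⁻⁷)·sin125° = 1.486×10⁻¹⁰ N·m.

τ ≈ 1.49×10⁻¹⁰ N·m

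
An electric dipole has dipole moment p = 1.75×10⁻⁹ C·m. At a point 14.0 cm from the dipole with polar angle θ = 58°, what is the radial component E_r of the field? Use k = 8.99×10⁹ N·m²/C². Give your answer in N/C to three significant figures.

For a dipole, E_r = (2kp cosθ)/r³.
kp/r³ = (8.99×10⁹)(1.75×10⁻⁹)/(0.140)³ = 5733 N/C.
E_r = 2·5733·cos58° = 6076 N/C.

E_r ≈ 6080 N/C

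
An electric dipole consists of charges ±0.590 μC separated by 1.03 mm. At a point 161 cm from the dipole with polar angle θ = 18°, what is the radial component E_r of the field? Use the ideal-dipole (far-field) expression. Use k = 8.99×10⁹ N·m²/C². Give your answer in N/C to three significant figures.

E_r ≈ 2.49 N/C

Dipole moment p = qd = (5.90×10⁻⁷ C)(0.00103 m) = 6.077×10⁻¹⁰ C·m.
For a dipole, E_r = (2kp cosθ)/r³.
kp/r³ = (8.99×10⁹)(6.077×10⁻¹⁰)/(1.61)³ = 1.309 N/C.
E_r = 2·1.309·cos18° = 2.490 N/C.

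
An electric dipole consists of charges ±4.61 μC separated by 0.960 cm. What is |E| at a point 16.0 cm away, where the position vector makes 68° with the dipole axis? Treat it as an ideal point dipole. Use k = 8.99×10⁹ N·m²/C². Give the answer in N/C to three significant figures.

E ≈ 1.16×10⁵ N/C

Dipole moment p = qd = (4.61×10⁻⁶ C)(0.00960 m) = 4.426×10⁻⁸ C·m.
At angle θ the dipole field magnitude is E = (kp/r³)·√(1 + 3cos²θ).
kp/r³ = (8.99×10⁹)(4.426×10⁻⁸) / (0.160)³ = 9.714×10⁴ N/C.
√(1 + 3cos²68°) = √(1 + 3·0.1403) = √1.4210 ≈ 1.1921.
E ≈ 9.714×10⁴ × 1.192 = 1.158×10⁵ N/C.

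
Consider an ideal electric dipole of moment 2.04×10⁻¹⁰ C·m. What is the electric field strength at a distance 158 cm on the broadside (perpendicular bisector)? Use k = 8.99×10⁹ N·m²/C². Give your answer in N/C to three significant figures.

E ≈ 0.465 N/C

In the equatorial plane E = kp/r³.
E = (8.99×10⁹)(2.04×10⁻¹⁰) / (1.58)³ = 0.4650 N/C.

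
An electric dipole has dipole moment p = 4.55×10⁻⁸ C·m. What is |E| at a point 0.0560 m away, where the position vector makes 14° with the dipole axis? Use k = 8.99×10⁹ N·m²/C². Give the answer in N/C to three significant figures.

At angle θ the dipole field magnitude is E = (kp/r³)·√(1 + 3cos²θ).
kp/r³ = (8.99×10⁹)(4.55×10⁻⁸) / (0.0560)³ = 2.329×10⁶ N/C.
√(1 + 3cos²14°) = √(1 + 3·0.9415) = √3.8244 ≈ 1.9556.
E ≈ 2.329×10⁶ × 1.956 = 4.555×10⁶ N/C.

E ≈ 4.56×10⁶ N/C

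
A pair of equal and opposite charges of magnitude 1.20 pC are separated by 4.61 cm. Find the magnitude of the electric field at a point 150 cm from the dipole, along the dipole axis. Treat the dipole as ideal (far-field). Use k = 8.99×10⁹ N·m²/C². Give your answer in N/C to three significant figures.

Dipole moment p = qd = (1.20×10⁻¹² C)(0.0461 m) = 5.532×10⁻¹⁴ C·m.
On the dipole axis E = 2kp/r³.
E = 2·(8.99×10⁹)(5.532×10⁻¹⁴) / (1.50)³ = 2.947×10⁻⁴ N/C.

E ≈ 2.95×10⁻⁴ N/C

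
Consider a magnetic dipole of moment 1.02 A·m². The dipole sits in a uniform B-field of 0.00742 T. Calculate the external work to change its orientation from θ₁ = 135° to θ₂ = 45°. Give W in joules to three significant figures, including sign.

W_ext = ΔU = −mB cosθ₂ + mB cosθ₁ = mB(cosθ₁ − cosθ₂).
W = (1.02)(0.00742)·(cos135° − cos45°) = (0.007568)·(-1.4142) = -0.01070 J.

W ≈ -0.0107 J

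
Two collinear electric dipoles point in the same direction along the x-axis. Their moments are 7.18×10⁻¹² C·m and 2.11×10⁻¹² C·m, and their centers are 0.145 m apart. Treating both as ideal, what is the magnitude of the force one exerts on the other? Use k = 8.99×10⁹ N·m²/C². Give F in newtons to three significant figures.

F ≈ 1.85×10⁻⁹ N

On-axis field of dipole 1 at distance r: E = 2kp₁/r³. Force on dipole 2 is F = p₂·dE/dr (gradient along axis).
dE/dr = −6kp₁/r⁴, so |F| = 6kp₁p₂/r⁴ (attractive for aligned moments).
F = 6(8.99×10⁹)(7.18×10⁻¹²)(2.11×10⁻¹²)/(0.145)⁴ = 1.849×10⁻⁹ N.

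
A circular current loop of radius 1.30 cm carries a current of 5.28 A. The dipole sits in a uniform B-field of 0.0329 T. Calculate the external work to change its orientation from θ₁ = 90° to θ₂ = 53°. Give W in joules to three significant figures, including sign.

Magnetic moment m = IA = Iπa² = (5.28)·π·(0.0130)² = 0.002803 A·m².
W_ext = ΔU = −mB cosθ₂ + mB cosθ₁ = mB(cosθ₁ − cosθ₂).
W = (0.002803)(0.0329)·(cos90° − cos53°) = (9.222×10⁻⁵)·(-0.6018) = -5.550×10⁻⁵ J.

W ≈ -5.55×10⁻⁵ J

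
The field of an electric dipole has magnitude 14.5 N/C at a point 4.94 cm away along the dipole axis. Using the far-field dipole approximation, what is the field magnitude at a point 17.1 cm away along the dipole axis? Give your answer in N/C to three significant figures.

Dipole fields scale as 1/r³ in the far field; the geometry is the same at both points.
E₂ = E₁ · (r₁/r₂)³ = 14.5 · (4.94/17.1)³.
(r₁/r₂)³ = (0.2889)³ = 0.02411.
E₂ ≈ 0.3496 N/C.

E ≈ 0.350 N/C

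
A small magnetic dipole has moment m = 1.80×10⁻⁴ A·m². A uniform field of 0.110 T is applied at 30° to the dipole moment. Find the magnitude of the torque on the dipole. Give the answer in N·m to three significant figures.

τ ≈ 9.90×10⁻⁶ N·m

Torque on a magnetic dipole: τ = mB sinθ.
τ = (1.80×10⁻⁴)(0.110)·sin30° = 9.900×10⁻⁶ N·m.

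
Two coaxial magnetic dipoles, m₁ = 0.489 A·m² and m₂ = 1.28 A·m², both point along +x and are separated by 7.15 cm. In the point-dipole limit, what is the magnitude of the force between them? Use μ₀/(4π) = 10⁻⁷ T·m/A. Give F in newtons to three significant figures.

F ≈ 0.0144 N

On-axis B of dipole 1: B = (μ₀/4π)·2m₁/r³. Force on dipole 2: F = m₂·dB/dr.
dB/dr = −(μ₀/4π)·6m₁/r⁴, so |F| = (μ₀/4π)·6m₁m₂/r⁴.
F = 6(10⁻⁷)(0.489)(1.28)/(0.0715)⁴ = 0.01437 N.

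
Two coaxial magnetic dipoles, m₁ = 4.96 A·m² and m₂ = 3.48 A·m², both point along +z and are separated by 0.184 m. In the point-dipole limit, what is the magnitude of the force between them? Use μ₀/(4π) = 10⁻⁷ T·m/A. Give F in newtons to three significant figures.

On-axis B of dipole 1: B = (μ₀/4π)·2m₁/r³. Force on dipole 2: F = m₂·dB/dr.
dB/dr = −(μ₀/4π)·6m₁/r⁴, so |F| = (μ₀/4π)·6m₁m₂/r⁴.
F = 6(10⁻⁷)(4.96)(3.48)/(0.184)⁴ = 0.009035 N.

F ≈ 0.00904 N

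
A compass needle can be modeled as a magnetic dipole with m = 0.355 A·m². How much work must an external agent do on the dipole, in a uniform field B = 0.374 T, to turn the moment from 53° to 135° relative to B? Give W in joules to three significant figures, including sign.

W ≈ 0.174 J

W_ext = ΔU = −mB cosθ₂ + mB cosθ₁ = mB(cosθ₁ − cosθ₂).
W = (0.355)(0.374)·(cos53° − cos135°) = (0.1328)·(+1.3089) = 0.1738 J.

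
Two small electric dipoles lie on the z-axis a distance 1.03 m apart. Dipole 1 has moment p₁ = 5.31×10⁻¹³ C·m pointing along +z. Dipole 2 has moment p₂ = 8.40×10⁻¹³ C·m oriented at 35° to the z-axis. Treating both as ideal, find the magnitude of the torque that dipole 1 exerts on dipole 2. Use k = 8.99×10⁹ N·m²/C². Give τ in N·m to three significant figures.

τ ≈ 4.21×10⁻¹⁵ N·m

The second dipole sits on the axis of the first, so the field there is axial: E₁ = 2kp₁/r³ along +z.
E₁ = 2(8.99×10⁹)(5.31×10⁻¹³)/(1.03)³ = 0.008737 N/C.
Torque on the second dipole: τ = p₂ E₁ sinθ.
τ = (8.40×10⁻¹³)(0.008737)·sin35° = 4.210×10⁻¹⁵ N·m.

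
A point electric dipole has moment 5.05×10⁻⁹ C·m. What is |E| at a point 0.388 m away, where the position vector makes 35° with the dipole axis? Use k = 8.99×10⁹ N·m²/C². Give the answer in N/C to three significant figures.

E ≈ 1350 N/C

At angle θ the dipole field magnitude is E = (kp/r³)·√(1 + 3cos²θ).
kp/r³ = (8.99×10⁹)(5.05×10⁻⁹) / (0.388)³ = 777.2 N/C.
√(1 + 3cos²35°) = √(1 + 3·0.6710) = √3.0130 ≈ 1.7358.
E ≈ 777.2 × 1.736 = 1349 N/C.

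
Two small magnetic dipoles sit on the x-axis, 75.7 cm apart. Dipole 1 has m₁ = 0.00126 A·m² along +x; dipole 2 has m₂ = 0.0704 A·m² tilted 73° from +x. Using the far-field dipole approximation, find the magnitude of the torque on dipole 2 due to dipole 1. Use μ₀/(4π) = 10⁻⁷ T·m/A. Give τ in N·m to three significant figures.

τ ≈ 3.91×10⁻¹¹ N·m

Dipole B is on the axis of dipole A, so B₁ there is axial: B₁ = (μ₀/4π)·2m₁/r³ along +x.
B₁ = 2(10⁻⁷)(0.00126)/(0.757)³ = 5.809×10⁻¹⁰ T.
τ = m₂ B₁ sinθ.
τ = (0.0704)(5.809×10⁻¹⁰)·sin73° = 3.911×10⁻¹¹ N·m.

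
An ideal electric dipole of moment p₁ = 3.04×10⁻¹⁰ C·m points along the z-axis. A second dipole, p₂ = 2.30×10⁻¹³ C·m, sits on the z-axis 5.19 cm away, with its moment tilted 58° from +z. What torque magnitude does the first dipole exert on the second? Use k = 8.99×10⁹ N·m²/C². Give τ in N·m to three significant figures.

The second dipole sits on the axis of the first, so the field there is axial: E₁ = 2kp₁/r³ along +z.
E₁ = 2(8.99×10⁹)(3.04×10⁻¹⁰)/(0.0519)³ = 3.910×10⁴ N/C.
Torque on the second dipole: τ = p₂ E₁ sinθ.
τ = (2.30×10⁻¹³)(3.910×10⁴)·sin58° = 7.626×10⁻⁹ N·m.

τ ≈ 7.63×10⁻⁹ N·m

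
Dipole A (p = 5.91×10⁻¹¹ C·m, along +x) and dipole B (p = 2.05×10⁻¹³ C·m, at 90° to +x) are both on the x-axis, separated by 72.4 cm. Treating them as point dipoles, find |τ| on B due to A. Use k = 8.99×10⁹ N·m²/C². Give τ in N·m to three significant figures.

The second dipole sits on the axis of the first, so the field there is axial: E₁ = 2kp₁/r³ along +x.
E₁ = 2(8.99×10⁹)(5.91×10⁻¹¹)/(0.724)³ = 2.800 N/C.
Torque on the second dipole: τ = p₂ E₁ sinθ.
τ = (2.05×10⁻¹³)(2.800)·sin90° = 5.740×10⁻¹³ N·m.

τ ≈ 5.74×10⁻¹³ N·m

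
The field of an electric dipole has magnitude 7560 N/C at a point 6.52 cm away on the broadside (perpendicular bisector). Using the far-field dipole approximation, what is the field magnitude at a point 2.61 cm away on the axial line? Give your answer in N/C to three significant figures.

Dipole fields scale as 1/r³ in the far field.
The axial field is twice the equatorial field at the same r, so the geometry factor is 2/1.
E₂ = E₁ · (2/1) · (r₁/r₂)³ = 7560 · 2 · (6.52/2.61)³.
(r₁/r₂)³ = (2.498)³ = 15.59.
E₂ ≈ 2.357×10⁵ N/C.

E ≈ 2.36×10⁵ N/C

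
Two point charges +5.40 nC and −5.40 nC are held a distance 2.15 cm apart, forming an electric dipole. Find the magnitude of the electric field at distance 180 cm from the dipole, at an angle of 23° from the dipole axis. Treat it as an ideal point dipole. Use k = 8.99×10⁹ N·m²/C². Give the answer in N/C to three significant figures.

Dipole moment p = qd = (5.40×10⁻⁹ C)(0.0215 m) = 1.161×10⁻¹⁰ C·m.
At angle θ the dipole field magnitude is E = (kp/r³)·√(1 + 3cos²θ).
kp/r³ = (8.99×10⁹)(1.161×10⁻¹⁰) / (1.80)³ = 0.1790 N/C.
√(1 + 3cos²23°) = √(1 + 3·0.8473) = √3.5420 ≈ 1.8820.
E ≈ 0.1790 × 1.882 = 0.3368 N/C.

E ≈ 0.337 N/C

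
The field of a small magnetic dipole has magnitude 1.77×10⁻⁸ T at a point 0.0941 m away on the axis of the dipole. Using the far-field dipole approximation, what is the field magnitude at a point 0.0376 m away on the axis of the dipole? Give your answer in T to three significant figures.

Dipole fields scale as 1/r³ in the far field; the geometry is the same at both points.
B₂ = B₁ · (r₁/r₂)³ = 1.77×10⁻⁸ · (0.0941/0.0376)³.
(r₁/r₂)³ = (2.503)³ = 15.67.
B₂ ≈ 2.774×10⁻⁷ T.

B ≈ 2.77×10⁻⁷ T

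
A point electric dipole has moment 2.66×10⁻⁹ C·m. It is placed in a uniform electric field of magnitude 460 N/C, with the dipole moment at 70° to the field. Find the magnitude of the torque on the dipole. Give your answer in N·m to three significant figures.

Torque on an electric dipole: τ = pE sinθ.
τ = (2.66×10⁻⁹)(460)·sin70° = 1.150×10⁻⁶ N·m.

τ ≈ 1.15×10⁻⁶ N·m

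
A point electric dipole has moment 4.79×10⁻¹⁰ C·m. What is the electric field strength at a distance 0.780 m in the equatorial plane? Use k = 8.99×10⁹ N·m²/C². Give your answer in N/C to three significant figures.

E ≈ 9.07 N/C

On the perpendicular bisector E = kp/r³ (half the axial value at the same distance).
E = (8.99×10⁹)(4.79×10⁻¹⁰) / (0.780)³ = 9.074 N/C.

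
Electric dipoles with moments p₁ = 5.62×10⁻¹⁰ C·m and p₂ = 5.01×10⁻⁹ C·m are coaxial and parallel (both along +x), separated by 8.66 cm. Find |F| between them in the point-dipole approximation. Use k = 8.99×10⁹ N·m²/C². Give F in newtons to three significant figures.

F ≈ 0.00270 N

On-axis field of dipole 1 at distance r: E = 2kp₁/r³. Force on dipole 2 is F = p₂·dE/dr (gradient along axis).
dE/dr = −6kp₁/r⁴, so |F| = 6kp₁p₂/r⁴ (attractive for aligned moments).
F = 6(8.99×10⁹)(5.62×10⁻¹⁰)(5.01×10⁻⁹)/(0.0866)⁴ = 0.002700 N.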